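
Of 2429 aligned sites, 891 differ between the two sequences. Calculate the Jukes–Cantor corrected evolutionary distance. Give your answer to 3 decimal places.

0.504

p = 891/2429 ≈ 0.366818.
d = −(3/4) ln(1 − 4p/3) = −0.75 ln(1 − 0.489091) = −0.75 ln(0.510909)
  = −0.75 × (-0.671564) = 0.503673 substitutions/site.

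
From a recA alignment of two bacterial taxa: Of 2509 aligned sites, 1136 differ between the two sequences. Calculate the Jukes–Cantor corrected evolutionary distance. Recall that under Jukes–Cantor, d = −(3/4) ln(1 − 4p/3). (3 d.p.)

0.694

p = 1136/2509 ≈ 0.45277.
d = −(3/4) ln(1 − 4p/3) = −0.75 ln(1 − 0.603693) = −0.75 ln(0.396307)
  = −0.75 × (-0.925566) = 0.694175 substitutions/site.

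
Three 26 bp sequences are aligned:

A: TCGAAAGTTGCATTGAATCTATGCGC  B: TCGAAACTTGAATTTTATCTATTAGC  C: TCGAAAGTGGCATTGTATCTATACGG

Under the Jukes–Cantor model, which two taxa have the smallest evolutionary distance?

A and C

A–B: 6/26 differ, p = 0.231, d = 0.276.
A–C: 4/26 differ, p = 0.154, d = 0.172.
B–C: 7/26 differ, p = 0.269, d = 0.334.
The smallest distance is between A and C.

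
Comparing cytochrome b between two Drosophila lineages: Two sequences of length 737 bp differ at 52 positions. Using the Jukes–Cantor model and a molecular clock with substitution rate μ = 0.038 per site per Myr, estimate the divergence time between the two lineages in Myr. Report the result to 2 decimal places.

p = 52/737 ≈ 0.070556.
d = −(3/4) ln(1 − 4p/3) = −0.75 ln(1 − 0.094075) = −0.75 ln(0.905925)
  = −0.75 × (-0.098799) = 0.074099 substitutions/site.
Under a molecular clock d = 2μt, so t = d/(2μ) = 0.074099 / (2 × 0.038) = 0.97 Myr.

0.97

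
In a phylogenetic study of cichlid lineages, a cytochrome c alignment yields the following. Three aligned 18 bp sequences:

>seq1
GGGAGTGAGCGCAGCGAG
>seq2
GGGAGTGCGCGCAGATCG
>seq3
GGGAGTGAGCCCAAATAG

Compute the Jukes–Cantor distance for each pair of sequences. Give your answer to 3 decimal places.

seq1–seq2: 4/18 sites differ → p ≈ 0.222222, d = −0.75 ln(1 − 0.296296) = 0.263548 ≈ 0.264.
seq1–seq3: 4/18 sites differ → p ≈ 0.222222, d = −0.75 ln(1 − 0.296296) = 0.263548 ≈ 0.264.
seq2–seq3: 4/18 sites differ → p ≈ 0.222222, d = −0.75 ln(1 − 0.296296) = 0.263548 ≈ 0.264.

d(seq1,seq2) = 0.264, d(seq1,seq3) = 0.264, d(seq2,seq3) = 0.264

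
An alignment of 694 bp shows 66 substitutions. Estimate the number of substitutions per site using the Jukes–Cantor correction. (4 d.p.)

p = 66/694 ≈ 0.095101.
d = −(3/4) ln(1 − 4p/3) = −0.75 ln(1 − 0.126801) = −0.75 ln(0.873199)
  = −0.75 × (-0.135592) = 0.101694 substitutions/site.

0.1017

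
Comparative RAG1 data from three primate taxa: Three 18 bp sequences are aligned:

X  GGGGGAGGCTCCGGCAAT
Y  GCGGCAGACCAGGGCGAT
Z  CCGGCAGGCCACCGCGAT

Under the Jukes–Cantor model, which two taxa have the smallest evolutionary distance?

X–Y: 7/18 differ, p = 0.389, d = 0.548.
X–Z: 7/18 differ, p = 0.389, d = 0.548.
Y–Z: 4/18 differ, p = 0.222, d = 0.264.
The smallest distance is between Y and Z.

Y and Z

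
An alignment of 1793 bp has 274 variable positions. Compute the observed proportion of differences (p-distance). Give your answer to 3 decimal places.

p = 274/1793 = 0.152816… ≈ 0.153 (to 3 d.p.).

0.153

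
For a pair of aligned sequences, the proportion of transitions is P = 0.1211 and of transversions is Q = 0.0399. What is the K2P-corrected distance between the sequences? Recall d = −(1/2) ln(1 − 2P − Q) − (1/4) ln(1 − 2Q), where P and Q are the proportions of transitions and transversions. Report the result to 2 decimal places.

0.19

Under the Kimura two-parameter model, d = −½ ln(1 − 2P − Q) − ¼ ln(1 − 2Q).
1 − 2P − Q = 0.7179, giving −½ ln(0.7179) = 0.165712.
1 − 2Q = 0.9202, giving −¼ ln(0.9202) = 0.020791.
d = 0.165712 + 0.020791 = 0.186503.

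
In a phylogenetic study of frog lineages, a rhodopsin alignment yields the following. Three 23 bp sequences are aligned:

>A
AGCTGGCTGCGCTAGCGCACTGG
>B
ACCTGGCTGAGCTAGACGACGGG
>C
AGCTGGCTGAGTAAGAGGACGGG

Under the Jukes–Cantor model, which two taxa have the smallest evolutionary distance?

A–B: 6/23 differ, p = 0.261, d = 0.321.
A–C: 6/23 differ, p = 0.261, d = 0.321.
B–C: 4/23 differ, p = 0.174, d = 0.198.
The smallest distance is between B and C.

B and C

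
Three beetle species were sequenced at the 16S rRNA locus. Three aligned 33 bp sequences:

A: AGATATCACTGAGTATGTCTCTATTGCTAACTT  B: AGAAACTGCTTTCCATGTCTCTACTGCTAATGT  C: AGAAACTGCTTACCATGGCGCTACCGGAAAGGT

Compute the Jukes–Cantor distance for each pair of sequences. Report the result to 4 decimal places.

A–B: 11/33 sites differ → p ≈ 0.333333, d = −0.75 ln(1 − 0.444444) = 0.440839 ≈ 0.4408.
A–C: 15/33 sites differ → p ≈ 0.454545, d = −0.75 ln(1 − 0.60606) = 0.698667 ≈ 0.6987.
B–C: 7/33 sites differ → p ≈ 0.212121, d = −0.75 ln(1 − 0.282828) = 0.249330 ≈ 0.2493.

d(A,B) = 0.4408, d(A,C) = 0.6987, d(B,C) = 0.2493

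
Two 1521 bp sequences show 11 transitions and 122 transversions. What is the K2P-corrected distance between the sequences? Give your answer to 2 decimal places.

0.09

P = 11/1521 ≈ 0.007232 and Q = 122/1521 ≈ 0.08021.
Under the Kimura two-parameter model, d = −½ ln(1 − 2P − Q) − ¼ ln(1 − 2Q).
1 − 2P − Q = 0.905326, giving −½ ln(0.905326) = 0.049730.
1 − 2Q = 0.83958, giving −¼ ln(0.83958) = 0.043713.
d = 0.049730 + 0.043713 = 0.093443.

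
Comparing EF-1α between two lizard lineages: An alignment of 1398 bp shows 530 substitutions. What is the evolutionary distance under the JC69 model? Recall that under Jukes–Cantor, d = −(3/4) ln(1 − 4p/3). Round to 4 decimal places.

p = 530/1398 ≈ 0.379113.
d = −(3/4) ln(1 − 4p/3) = −0.75 ln(1 − 0.505484) = −0.75 ln(0.494516)
  = −0.75 × (-0.704176) = 0.528132 substitutions/site.

0.5281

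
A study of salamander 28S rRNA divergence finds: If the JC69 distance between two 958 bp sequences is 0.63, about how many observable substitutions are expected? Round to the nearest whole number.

408

Invert JC69: p = (3/4)(1 − e^(−4d/3)) = 0.75 × (1 − e^(-0.84)) = 0.75 × (1 − 0.431711) = 0.426217.
Expected differing sites = pL ≈ 0.426217 × 958 = 408.315886 ≈ 408.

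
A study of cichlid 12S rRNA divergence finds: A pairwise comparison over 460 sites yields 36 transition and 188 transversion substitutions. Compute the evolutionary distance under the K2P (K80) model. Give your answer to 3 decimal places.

0.842

P = 36/460 ≈ 0.078261 and Q = 188/460 ≈ 0.408696.
Under the Kimura two-parameter model, d = −½ ln(1 − 2P − Q) − ¼ ln(1 − 2Q).
1 − 2P − Q = 0.434782, giving −½ ln(0.434782) = 0.416455.
1 − 2Q = 0.182608, giving −¼ ln(0.182608) = 0.425103.
d = 0.416455 + 0.425103 = 0.841558.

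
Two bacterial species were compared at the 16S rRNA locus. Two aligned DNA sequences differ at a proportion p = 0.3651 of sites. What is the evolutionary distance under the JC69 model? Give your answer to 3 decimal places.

0.500

d = −(3/4) ln(1 − 4p/3) = −0.75 ln(1 − 0.4868) = −0.75 ln(0.5132)
  = −0.75 × (-0.667090) = 0.500318 substitutions/site.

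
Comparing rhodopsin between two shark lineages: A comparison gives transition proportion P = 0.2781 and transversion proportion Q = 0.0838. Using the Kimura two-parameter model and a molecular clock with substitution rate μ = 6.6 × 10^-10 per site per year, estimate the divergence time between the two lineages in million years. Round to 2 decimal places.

421.73

Under the Kimura two-parameter model, d = −½ ln(1 − 2P − Q) − ¼ ln(1 − 2Q).
1 − 2P − Q = 0.36, giving −½ ln(0.36) = 0.510826.
1 − 2Q = 0.8324, giving −¼ ln(0.8324) = 0.045861.
d = 0.510826 + 0.045861 = 0.556687.
Under a molecular clock d = 2μt, so t = d/(2μ) = 0.556687 / (2 × 6.6 × 10^-10) = 421.73 million years.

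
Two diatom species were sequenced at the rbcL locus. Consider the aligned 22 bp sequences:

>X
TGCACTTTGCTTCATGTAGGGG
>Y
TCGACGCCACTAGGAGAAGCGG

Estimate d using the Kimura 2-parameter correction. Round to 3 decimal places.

Of 22 sites, 4 differences are transitions and 8 are transversions, so P = 4/22 ≈ 0.181818 and Q = 8/22 ≈ 0.363636.
Under the Kimura two-parameter model, d = −½ ln(1 − 2P − Q) − ¼ ln(1 − 2Q).
1 − 2P − Q = 0.272728, giving −½ ln(0.272728) = 0.649640.
1 − 2Q = 0.272728, giving −¼ ln(0.272728) = 0.324820.
d = 0.649640 + 0.324820 = 0.974460.

0.974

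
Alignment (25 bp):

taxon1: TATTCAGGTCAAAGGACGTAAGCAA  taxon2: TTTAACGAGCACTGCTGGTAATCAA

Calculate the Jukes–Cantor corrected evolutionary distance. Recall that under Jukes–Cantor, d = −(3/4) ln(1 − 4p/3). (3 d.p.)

0.766

The sequences differ at 12 of 25 sites, so p = 12/25 = 0.48.
d = −(3/4) ln(1 − 4p/3) = −0.75 ln(1 − 0.64) = −0.75 ln(0.36)
  = −0.75 × (-1.021651) = 0.766238 substitutions/site.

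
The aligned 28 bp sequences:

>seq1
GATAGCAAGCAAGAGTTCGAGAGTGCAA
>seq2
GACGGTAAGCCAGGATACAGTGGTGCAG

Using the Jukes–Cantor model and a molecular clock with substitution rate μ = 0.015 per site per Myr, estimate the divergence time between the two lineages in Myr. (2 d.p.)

21.18

The sequences differ at 12 of 28 sites, so p = 12/28 ≈ 0.428571.
d = −(3/4) ln(1 − 4p/3) = −0.75 ln(1 − 0.571428) = −0.75 ln(0.428572)
  = −0.75 × (-0.847297) = 0.635473 substitutions/site.
Under a molecular clock d = 2μt, so t = d/(2μ) = 0.635473 / (2 × 0.015) = 21.18 Myr.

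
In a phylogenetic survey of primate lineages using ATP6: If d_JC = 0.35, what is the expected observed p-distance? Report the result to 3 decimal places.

p = (3/4)(1 − e^(−4d/3)) = 0.75 × (1 − e^(-0.466667)) = 0.75 × (1 − 0.627089) = 0.279683.

0.280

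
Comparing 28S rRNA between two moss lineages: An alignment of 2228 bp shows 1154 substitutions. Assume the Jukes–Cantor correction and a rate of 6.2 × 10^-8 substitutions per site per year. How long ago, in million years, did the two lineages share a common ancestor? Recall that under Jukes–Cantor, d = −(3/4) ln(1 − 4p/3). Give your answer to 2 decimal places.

7.10

p = 1154/2228 ≈ 0.517953.
d = −(3/4) ln(1 − 4p/3) = −0.75 ln(1 − 0.690604) = −0.75 ln(0.309396)
  = −0.75 × (-1.173133) = 0.879850 substitutions/site.
Under a molecular clock d = 2μt, so t = d/(2μ) = 0.879850 / (2 × 6.2 × 10^-8) = 7.10 million years.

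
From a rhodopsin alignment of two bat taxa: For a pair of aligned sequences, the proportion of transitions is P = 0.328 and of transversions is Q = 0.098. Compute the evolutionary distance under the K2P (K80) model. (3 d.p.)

Under the Kimura two-parameter model, d = −½ ln(1 − 2P − Q) − ¼ ln(1 − 2Q).
1 − 2P − Q = 0.246, giving −½ ln(0.246) = 0.701212.
1 − 2Q = 0.804, giving −¼ ln(0.804) = 0.054539.
d = 0.701212 + 0.054539 = 0.755751.

0.756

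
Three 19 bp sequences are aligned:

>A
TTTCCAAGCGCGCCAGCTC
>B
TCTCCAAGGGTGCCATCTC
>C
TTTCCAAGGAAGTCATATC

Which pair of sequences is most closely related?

A–B: 4/19 differ, p = 0.211, d = 0.247.
A–C: 6/19 differ, p = 0.316, d = 0.410.
B–C: 5/19 differ, p = 0.263, d = 0.324.
The smallest distance is between A and B.

A and B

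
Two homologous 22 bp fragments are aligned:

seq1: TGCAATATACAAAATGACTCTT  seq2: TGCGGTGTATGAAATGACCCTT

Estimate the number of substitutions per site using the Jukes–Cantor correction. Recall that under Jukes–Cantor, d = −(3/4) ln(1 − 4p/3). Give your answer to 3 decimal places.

The sequences differ at 6 of 22 sites (4, 5, 7, 10, 11, 19), so p = 6/22 ≈ 0.272727.
d = −(3/4) ln(1 − 4p/3) = −0.75 ln(1 − 0.363636) = −0.75 ln(0.636364)
  = −0.75 × (-0.451985) = 0.338989 substitutions/site.

0.339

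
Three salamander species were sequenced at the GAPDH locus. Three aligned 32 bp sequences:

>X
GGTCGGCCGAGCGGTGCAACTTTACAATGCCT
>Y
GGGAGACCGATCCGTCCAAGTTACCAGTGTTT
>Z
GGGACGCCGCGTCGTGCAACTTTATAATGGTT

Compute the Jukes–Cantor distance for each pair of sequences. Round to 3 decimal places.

d(X,Y) = 0.520, d(X,Z) = 0.353, d(Y,Z) = 0.520

X–Y: 12/32 sites differ → p = 0.375, d = −0.75 ln(1 − 0.5) = 0.519860 ≈ 0.520.
X–Z: 9/32 sites differ → p = 0.28125, d = −0.75 ln(1 − 0.375) = 0.352503 ≈ 0.353.
Y–Z: 12/32 sites differ → p = 0.375, d = −0.75 ln(1 − 0.5) = 0.519860 ≈ 0.520.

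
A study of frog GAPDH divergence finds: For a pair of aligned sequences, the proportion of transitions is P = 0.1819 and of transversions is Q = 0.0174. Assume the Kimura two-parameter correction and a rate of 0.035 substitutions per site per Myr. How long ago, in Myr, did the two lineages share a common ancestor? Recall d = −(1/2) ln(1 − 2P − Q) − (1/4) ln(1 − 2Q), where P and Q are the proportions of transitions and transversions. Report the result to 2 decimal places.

3.55

Under the Kimura two-parameter model, d = −½ ln(1 − 2P − Q) − ¼ ln(1 − 2Q).
1 − 2P − Q = 0.6188, giving −½ ln(0.6188) = 0.239987.
1 − 2Q = 0.9652, giving −¼ ln(0.9652) = 0.008855.
d = 0.239987 + 0.008855 = 0.248842.
Under a molecular clock d = 2μt, so t = d/(2μ) = 0.248842 / (2 × 0.035) = 3.55 Myr.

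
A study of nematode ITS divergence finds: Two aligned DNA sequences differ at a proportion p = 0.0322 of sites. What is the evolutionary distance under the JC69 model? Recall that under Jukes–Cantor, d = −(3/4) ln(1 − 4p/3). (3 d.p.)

d = −(3/4) ln(1 − 4p/3) = −0.75 ln(1 − 0.042933) = −0.75 ln(0.957067)
  = −0.75 × (-0.043882) = 0.032912 substitutions/site.

0.033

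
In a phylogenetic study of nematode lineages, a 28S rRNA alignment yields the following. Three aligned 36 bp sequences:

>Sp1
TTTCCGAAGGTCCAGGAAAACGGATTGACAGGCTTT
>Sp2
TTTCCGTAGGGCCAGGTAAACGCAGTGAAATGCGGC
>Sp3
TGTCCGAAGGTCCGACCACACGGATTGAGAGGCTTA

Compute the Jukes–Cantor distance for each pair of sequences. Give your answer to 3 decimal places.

d(Sp1,Sp2) = 0.347, d(Sp1,Sp3) = 0.264, d(Sp2,Sp3) = 0.608

Sp1–Sp2: 10/36 sites differ → p ≈ 0.277778, d = −0.75 ln(1 − 0.370371) = 0.346968 ≈ 0.347.
Sp1–Sp3: 8/36 sites differ → p ≈ 0.222222, d = −0.75 ln(1 − 0.296296) = 0.263548 ≈ 0.264.
Sp2–Sp3: 15/36 sites differ → p ≈ 0.416667, d = −0.75 ln(1 − 0.555556) = 0.608198 ≈ 0.608.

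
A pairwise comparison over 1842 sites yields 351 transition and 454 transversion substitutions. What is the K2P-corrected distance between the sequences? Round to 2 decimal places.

0.66

P = 351/1842 ≈ 0.190554 and Q = 454/1842 ≈ 0.246471.
Under the Kimura two-parameter model, d = −½ ln(1 − 2P − Q) − ¼ ln(1 − 2Q).
1 − 2P − Q = 0.372421, giving −½ ln(0.372421) = 0.493865.
1 − 2Q = 0.507058, giving −¼ ln(0.507058) = 0.169782.
d = 0.493865 + 0.169782 = 0.663647.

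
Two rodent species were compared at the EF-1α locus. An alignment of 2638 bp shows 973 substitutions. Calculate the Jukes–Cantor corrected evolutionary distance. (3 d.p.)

0.508

p = 973/2638 ≈ 0.36884.
d = −(3/4) ln(1 − 4p/3) = −0.75 ln(1 − 0.491787) = −0.75 ln(0.508213)
  = −0.75 × (-0.676855) = 0.507641 substitutions/site.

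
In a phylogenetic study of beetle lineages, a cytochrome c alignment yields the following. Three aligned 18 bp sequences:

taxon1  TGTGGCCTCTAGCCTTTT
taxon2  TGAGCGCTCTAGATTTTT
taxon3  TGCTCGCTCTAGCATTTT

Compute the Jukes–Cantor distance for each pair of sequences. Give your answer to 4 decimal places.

taxon1–taxon2: 5/18 sites differ → p ≈ 0.277778, d = −0.75 ln(1 − 0.370371) = 0.346968 ≈ 0.3470.
taxon1–taxon3: 5/18 sites differ → p ≈ 0.277778, d = −0.75 ln(1 − 0.370371) = 0.346968 ≈ 0.3470.
taxon2–taxon3: 4/18 sites differ → p ≈ 0.222222, d = −0.75 ln(1 − 0.296296) = 0.263548 ≈ 0.2635.

d(taxon1,taxon2) = 0.3470, d(taxon1,taxon3) = 0.3470, d(taxon2,taxon3) = 0.2635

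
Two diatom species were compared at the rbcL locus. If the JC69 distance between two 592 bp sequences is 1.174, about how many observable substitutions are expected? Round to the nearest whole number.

Invert JC69: p = (3/4)(1 − e^(−4d/3)) = 0.75 × (1 − e^(-1.565333)) = 0.75 × (1 − 0.209018) = 0.593237.
Expected differing sites = pL ≈ 0.593237 × 592 = 351.196304 ≈ 351.

351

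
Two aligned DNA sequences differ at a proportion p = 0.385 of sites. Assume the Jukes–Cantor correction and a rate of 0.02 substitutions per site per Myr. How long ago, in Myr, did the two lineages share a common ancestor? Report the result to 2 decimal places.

d = −(3/4) ln(1 − 4p/3) = −0.75 ln(1 − 0.513333) = −0.75 ln(0.486667)
  = −0.75 × (-0.720175) = 0.540131 substitutions/site.
Under a molecular clock d = 2μt, so t = d/(2μ) = 0.540131 / (2 × 0.02) = 13.50 Myr.

13.50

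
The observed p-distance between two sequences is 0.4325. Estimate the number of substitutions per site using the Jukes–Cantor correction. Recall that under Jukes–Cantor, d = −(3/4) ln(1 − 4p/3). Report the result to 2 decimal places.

0.64

d = −(3/4) ln(1 − 4p/3) = −0.75 ln(1 − 0.576667) = −0.75 ln(0.423333)
  = −0.75 × (-0.859596) = 0.644697 substitutions/site.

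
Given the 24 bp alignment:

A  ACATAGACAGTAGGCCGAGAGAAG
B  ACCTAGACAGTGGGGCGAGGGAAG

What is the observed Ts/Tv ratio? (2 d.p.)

Transitions are A↔G and C↔T; transversions are all other mismatches.
Transitions: 2. Transversions: 2.
R = 2/2 = 1.00.

1.00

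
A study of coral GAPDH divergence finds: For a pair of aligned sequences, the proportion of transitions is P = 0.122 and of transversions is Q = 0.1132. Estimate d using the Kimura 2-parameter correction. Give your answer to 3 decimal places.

Under the Kimura two-parameter model, d = −½ ln(1 − 2P − Q) − ¼ ln(1 − 2Q).
1 − 2P − Q = 0.6428, giving −½ ln(0.6428) = 0.220961.
1 − 2Q = 0.7736, giving −¼ ln(0.7736) = 0.064175.
d = 0.220961 + 0.064175 = 0.285136.

0.285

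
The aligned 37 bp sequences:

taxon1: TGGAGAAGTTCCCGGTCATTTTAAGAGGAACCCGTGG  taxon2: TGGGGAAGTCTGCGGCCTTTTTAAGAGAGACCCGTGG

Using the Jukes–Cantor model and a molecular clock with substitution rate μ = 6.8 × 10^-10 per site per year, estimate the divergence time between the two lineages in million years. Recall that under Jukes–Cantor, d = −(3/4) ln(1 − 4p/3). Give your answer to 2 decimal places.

187.55

The sequences differ at 8 of 37 sites (4, 10, 11, 12, 16, 18, 28, 29), so p = 8/37 ≈ 0.216216.
d = −(3/4) ln(1 − 4p/3) = −0.75 ln(1 − 0.288288) = −0.75 ln(0.711712)
  = −0.75 × (-0.340082) = 0.255062 substitutions/site.
Under a molecular clock d = 2μt, so t = d/(2μ) = 0.255062 / (2 × 6.8 × 10^-10) = 187.55 million years.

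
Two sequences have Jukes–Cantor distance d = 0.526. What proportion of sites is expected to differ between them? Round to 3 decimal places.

0.378

p = (3/4)(1 − e^(−4d/3)) = 0.75 × (1 − e^(-0.701333)) = 0.75 × (1 − 0.495924) = 0.378057.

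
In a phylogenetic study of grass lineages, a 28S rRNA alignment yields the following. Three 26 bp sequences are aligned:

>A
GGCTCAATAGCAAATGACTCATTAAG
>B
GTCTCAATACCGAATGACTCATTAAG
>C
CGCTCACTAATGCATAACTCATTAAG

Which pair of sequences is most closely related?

A and B

A–B: 3/26 differ, p = 0.115, d = 0.125.
A–C: 7/26 differ, p = 0.269, d = 0.334.
B–C: 7/26 differ, p = 0.269, d = 0.334.
The smallest distance is between A and B.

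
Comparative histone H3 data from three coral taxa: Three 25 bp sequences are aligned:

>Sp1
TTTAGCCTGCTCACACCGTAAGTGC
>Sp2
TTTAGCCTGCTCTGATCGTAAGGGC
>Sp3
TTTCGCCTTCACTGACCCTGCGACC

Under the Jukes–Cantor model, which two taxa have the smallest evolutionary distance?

Sp1–Sp2: 4/25 differ, p = 0.160, d = 0.180.
Sp1–Sp3: 10/25 differ, p = 0.400, d = 0.572.
Sp2–Sp3: 9/25 differ, p = 0.360, d = 0.490.
The smallest distance is between Sp1 and Sp2.

Sp1 and Sp2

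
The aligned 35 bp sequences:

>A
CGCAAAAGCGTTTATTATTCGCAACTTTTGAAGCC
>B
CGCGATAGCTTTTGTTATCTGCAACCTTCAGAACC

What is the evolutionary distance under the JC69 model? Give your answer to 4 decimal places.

The sequences differ at 11 of 35 sites, so p = 11/35 ≈ 0.314286.
d = −(3/4) ln(1 − 4p/3) = −0.75 ln(1 − 0.419048) = −0.75 ln(0.580952)
  = −0.75 × (-0.543087) = 0.407315 substitutions/site.

0.4073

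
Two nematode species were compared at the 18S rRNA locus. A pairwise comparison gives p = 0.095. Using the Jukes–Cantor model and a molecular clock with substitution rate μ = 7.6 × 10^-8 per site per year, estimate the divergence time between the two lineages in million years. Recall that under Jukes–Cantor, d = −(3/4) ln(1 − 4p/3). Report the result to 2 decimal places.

d = −(3/4) ln(1 − 4p/3) = −0.75 ln(1 − 0.126667) = −0.75 ln(0.873333)
  = −0.75 × (-0.135438) = 0.101579 substitutions/site.
Under a molecular clock d = 2μt, so t = d/(2μ) = 0.101579 / (2 × 7.6 × 10^-8) = 0.67 million years.

0.67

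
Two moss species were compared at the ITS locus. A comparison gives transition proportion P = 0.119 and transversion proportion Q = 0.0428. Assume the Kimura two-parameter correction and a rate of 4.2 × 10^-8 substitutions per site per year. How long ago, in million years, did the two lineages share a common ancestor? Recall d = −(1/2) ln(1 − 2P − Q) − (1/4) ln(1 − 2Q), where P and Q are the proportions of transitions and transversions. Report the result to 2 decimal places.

Under the Kimura two-parameter model, d = −½ ln(1 − 2P − Q) − ¼ ln(1 − 2Q).
1 − 2P − Q = 0.7192, giving −½ ln(0.7192) = 0.164808.
1 − 2Q = 0.9144, giving −¼ ln(0.9144) = 0.022372.
d = 0.164808 + 0.022372 = 0.187180.
Under a molecular clock d = 2μt, so t = d/(2μ) = 0.187180 / (2 × 4.2 × 10^-8) = 2.23 million years.

2.23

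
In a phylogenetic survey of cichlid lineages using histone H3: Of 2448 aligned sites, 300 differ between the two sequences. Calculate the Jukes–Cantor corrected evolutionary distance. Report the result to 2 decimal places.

p = 300/2448 ≈ 0.122549.
d = −(3/4) ln(1 − 4p/3) = −0.75 ln(1 − 0.163399) = −0.75 ln(0.836601)
  = −0.75 × (-0.178408) = 0.133806 substitutions/site.

0.13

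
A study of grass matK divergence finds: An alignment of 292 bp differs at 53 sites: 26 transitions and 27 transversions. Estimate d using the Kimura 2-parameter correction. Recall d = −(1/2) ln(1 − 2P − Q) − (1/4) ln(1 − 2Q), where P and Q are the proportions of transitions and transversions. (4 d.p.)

0.2089

P = 26/292 ≈ 0.089041 and Q = 27/292 ≈ 0.092466.
Under the Kimura two-parameter model, d = −½ ln(1 − 2P − Q) − ¼ ln(1 − 2Q).
1 − 2P − Q = 0.729452, giving −½ ln(0.729452) = 0.157731.
1 − 2Q = 0.815068, giving −¼ ln(0.815068) = 0.051121.
d = 0.157731 + 0.051121 = 0.208852.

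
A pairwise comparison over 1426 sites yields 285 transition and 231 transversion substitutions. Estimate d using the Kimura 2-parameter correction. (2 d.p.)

P = 285/1426 ≈ 0.19986 and Q = 231/1426 ≈ 0.161992.
Under the Kimura two-parameter model, d = −½ ln(1 − 2P − Q) − ¼ ln(1 − 2Q).
1 − 2P − Q = 0.438288, giving −½ ln(0.438288) = 0.412440.
1 − 2Q = 0.676016, giving −¼ ln(0.676016) = 0.097885.
d = 0.412440 + 0.097885 = 0.510325.

0.51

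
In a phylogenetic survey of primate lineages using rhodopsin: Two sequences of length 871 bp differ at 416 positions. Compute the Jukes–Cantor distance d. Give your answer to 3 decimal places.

0.760

p = 416/871 ≈ 0.477612.
d = −(3/4) ln(1 − 4p/3) = −0.75 ln(1 − 0.636816) = −0.75 ln(0.363184)
  = −0.75 × (-1.012846) = 0.759635 substitutions/site.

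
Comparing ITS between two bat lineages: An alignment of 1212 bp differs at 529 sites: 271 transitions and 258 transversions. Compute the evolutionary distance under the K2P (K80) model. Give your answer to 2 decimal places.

0.68

P = 271/1212 ≈ 0.223597 and Q = 258/1212 ≈ 0.212871.
Under the Kimura two-parameter model, d = −½ ln(1 − 2P − Q) − ¼ ln(1 − 2Q).
1 − 2P − Q = 0.339935, giving −½ ln(0.339935) = 0.539500.
1 − 2Q = 0.574258, giving −¼ ln(0.574258) = 0.138669.
d = 0.539500 + 0.138669 = 0.678169.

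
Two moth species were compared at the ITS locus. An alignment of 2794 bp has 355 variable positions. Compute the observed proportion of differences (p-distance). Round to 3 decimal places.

0.127

p = 355/2794 = 0.127057… ≈ 0.127 (to 3 d.p.).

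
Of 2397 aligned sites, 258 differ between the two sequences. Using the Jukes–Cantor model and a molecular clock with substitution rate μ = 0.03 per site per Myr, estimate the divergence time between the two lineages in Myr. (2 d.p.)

1.94

p = 258/2397 ≈ 0.107635.
d = −(3/4) ln(1 − 4p/3) = −0.75 ln(1 − 0.143513) = −0.75 ln(0.856487)
  = −0.75 × (-0.154916) = 0.116187 substitutions/site.
Under a molecular clock d = 2μt, so t = d/(2μ) = 0.116187 / (2 × 0.03) = 1.94 Myr.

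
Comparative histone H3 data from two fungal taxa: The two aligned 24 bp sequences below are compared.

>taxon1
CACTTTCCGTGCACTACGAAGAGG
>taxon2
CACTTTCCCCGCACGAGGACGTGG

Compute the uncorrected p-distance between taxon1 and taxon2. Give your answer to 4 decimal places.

The sequences differ at 6 of 24 positions (sites 9, 10, 15, 17, 20, 22).
p = 6/24 = 0.2500.

0.2500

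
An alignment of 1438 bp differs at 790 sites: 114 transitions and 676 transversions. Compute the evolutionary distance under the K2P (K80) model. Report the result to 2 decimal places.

P = 114/1438 ≈ 0.079277 and Q = 676/1438 ≈ 0.470097.
Under the Kimura two-parameter model, d = −½ ln(1 − 2P − Q) − ¼ ln(1 − 2Q).
1 − 2P − Q = 0.371349, giving −½ ln(0.371349) = 0.495306.
1 − 2Q = 0.059806, giving −¼ ln(0.059806) = 0.704162.
d = 0.495306 + 0.704162 = 1.199468.

1.20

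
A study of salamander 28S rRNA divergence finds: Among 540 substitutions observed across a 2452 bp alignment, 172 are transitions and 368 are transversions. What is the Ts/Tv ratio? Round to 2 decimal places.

0.47

R = 172/368 = 0.467391… ≈ 0.47 (to 2 d.p.).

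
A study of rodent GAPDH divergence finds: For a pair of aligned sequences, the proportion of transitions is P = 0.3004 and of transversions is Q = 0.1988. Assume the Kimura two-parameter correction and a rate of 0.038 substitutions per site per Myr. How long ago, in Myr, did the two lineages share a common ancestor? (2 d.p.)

12.24

Under the Kimura two-parameter model, d = −½ ln(1 − 2P − Q) − ¼ ln(1 − 2Q).
1 − 2P − Q = 0.2004, giving −½ ln(0.2004) = 0.803720.
1 − 2Q = 0.6024, giving −¼ ln(0.6024) = 0.126708.
d = 0.803720 + 0.126708 = 0.930428.
Under a molecular clock d = 2μt, so t = d/(2μ) = 0.930428 / (2 × 0.038) = 12.24 Myr.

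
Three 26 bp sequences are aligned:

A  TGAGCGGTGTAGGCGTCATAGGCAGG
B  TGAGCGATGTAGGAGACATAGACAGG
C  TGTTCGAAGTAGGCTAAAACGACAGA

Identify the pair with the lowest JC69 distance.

A–B: 4/26 differ, p = 0.154, d = 0.172.
A–C: 11/26 differ, p = 0.423, d = 0.623.
B–C: 9/26 differ, p = 0.346, d = 0.464.
The smallest distance is between A and B.

A and B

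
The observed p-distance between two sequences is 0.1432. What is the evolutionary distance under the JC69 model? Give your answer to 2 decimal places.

d = −(3/4) ln(1 − 4p/3) = −0.75 ln(1 − 0.190933) = −0.75 ln(0.809067)
  = −0.75 × (-0.211874) = 0.158906 substitutions/site.

0.16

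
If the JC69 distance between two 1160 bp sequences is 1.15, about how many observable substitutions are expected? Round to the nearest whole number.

Invert JC69: p = (3/4)(1 − e^(−4d/3)) = 0.75 × (1 − e^(-1.533333)) = 0.75 × (1 − 0.215815) = 0.588139.
Expected differing sites = pL ≈ 0.588139 × 1160 = 682.24124 ≈ 682.

682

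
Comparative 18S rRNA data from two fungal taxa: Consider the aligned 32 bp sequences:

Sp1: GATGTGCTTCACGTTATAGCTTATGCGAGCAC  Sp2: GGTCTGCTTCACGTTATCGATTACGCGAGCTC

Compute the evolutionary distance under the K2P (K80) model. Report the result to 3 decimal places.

Of 32 sites, 2 differences are transitions and 4 are transversions, so P = 2/32 = 0.0625 and Q = 4/32 = 0.125.
Under the Kimura two-parameter model, d = −½ ln(1 − 2P − Q) − ¼ ln(1 − 2Q).
1 − 2P − Q = 0.75, giving −½ ln(0.75) = 0.143841.
1 − 2Q = 0.75, giving −¼ ln(0.75) = 0.071921.
d = 0.143841 + 0.071921 = 0.215762.

0.216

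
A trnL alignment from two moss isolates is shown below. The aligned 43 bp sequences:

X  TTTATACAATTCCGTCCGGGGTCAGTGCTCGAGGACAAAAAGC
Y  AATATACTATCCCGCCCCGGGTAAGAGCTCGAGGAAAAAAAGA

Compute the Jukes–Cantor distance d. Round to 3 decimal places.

The sequences differ at 10 of 43 sites (1, 2, 8, 11, 15, 18, 23, 26, 36, 43), so p = 10/43 ≈ 0.232558.
d = −(3/4) ln(1 − 4p/3) = −0.75 ln(1 − 0.310077) = −0.75 ln(0.689923)
  = −0.75 × (-0.371175) = 0.278381 substitutions/site.

0.278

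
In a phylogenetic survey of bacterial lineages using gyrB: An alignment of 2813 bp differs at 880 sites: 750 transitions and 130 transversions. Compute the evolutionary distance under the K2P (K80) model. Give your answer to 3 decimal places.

P = 750/2813 ≈ 0.266619 and Q = 130/2813 ≈ 0.046214.
Under the Kimura two-parameter model, d = −½ ln(1 − 2P − Q) − ¼ ln(1 − 2Q).
1 − 2P − Q = 0.420548, giving −½ ln(0.420548) = 0.433098.
1 − 2Q = 0.907572, giving −¼ ln(0.907572) = 0.024246.
d = 0.433098 + 0.024246 = 0.457344.

0.457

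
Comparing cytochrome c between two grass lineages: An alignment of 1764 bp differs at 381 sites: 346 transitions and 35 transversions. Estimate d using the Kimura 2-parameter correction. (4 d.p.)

0.2757

P = 346/1764 ≈ 0.196145 and Q = 35/1764 ≈ 0.019841.
Under the Kimura two-parameter model, d = −½ ln(1 − 2P − Q) − ¼ ln(1 − 2Q).
1 − 2P − Q = 0.587869, giving −½ ln(0.587869) = 0.265626.
1 − 2Q = 0.960318, giving −¼ ln(0.960318) = 0.010123.
d = 0.265626 + 0.010123 = 0.275749.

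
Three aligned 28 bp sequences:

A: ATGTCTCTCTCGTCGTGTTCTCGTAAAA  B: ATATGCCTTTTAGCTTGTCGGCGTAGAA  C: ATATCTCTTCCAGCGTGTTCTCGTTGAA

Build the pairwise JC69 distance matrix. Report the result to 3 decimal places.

d(A,B) = 0.635, d(A,C) = 0.304, d(B,C) = 0.420

A–B: 12/28 sites differ → p ≈ 0.428571, d = −0.75 ln(1 − 0.571428) = 0.635472 ≈ 0.635.
A–C: 7/28 sites differ → p = 0.25, d = −0.75 ln(1 − 0.333333) = 0.304098 ≈ 0.304.
B–C: 9/28 sites differ → p ≈ 0.321429, d = −0.75 ln(1 − 0.428572) = 0.419713 ≈ 0.420.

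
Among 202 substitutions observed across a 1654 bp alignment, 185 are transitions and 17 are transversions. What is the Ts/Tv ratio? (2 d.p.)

R = 185/17 = 10.882352… ≈ 10.88 (to 2 d.p.).

10.88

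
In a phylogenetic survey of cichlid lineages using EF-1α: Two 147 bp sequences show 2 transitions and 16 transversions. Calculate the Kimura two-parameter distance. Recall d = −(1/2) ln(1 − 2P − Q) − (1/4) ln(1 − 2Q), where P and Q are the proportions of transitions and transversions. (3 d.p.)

P = 2/147 ≈ 0.013605 and Q = 16/147 ≈ 0.108844.
Under the Kimura two-parameter model, d = −½ ln(1 − 2P − Q) − ¼ ln(1 − 2Q).
1 − 2P − Q = 0.863946, giving −½ ln(0.863946) = 0.073123.
1 − 2Q = 0.782312, giving −¼ ln(0.782312) = 0.061375.
d = 0.073123 + 0.061375 = 0.134498.

0.134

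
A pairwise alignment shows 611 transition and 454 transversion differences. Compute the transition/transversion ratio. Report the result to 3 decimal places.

R = 611/454 = 1.345814… ≈ 1.346 (to 3 d.p.).

1.346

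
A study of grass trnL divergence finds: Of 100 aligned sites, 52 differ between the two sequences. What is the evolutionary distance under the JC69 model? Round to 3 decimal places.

0.886

p = 52/100 = 0.52.
d = −(3/4) ln(1 − 4p/3) = −0.75 ln(1 − 0.693333) = −0.75 ln(0.306667)
  = −0.75 × (-1.181993) = 0.886495 substitutions/site.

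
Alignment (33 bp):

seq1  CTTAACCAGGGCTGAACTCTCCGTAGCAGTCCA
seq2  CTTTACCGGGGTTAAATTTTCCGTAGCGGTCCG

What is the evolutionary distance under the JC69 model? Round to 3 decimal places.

0.293

The sequences differ at 8 of 33 sites (4, 8, 12, 14, 17, 19, 28, 33), so p = 8/33 ≈ 0.242424.
d = −(3/4) ln(1 − 4p/3) = −0.75 ln(1 − 0.323232) = −0.75 ln(0.676768)
  = −0.75 × (-0.390427) = 0.292820 substitutions/site.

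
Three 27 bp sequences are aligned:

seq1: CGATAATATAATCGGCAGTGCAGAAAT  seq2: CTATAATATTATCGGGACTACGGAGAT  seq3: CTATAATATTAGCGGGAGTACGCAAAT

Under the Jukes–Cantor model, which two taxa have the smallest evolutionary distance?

seq2 and seq3

seq1–seq2: 7/27 differ, p = 0.259, d = 0.318.
seq1–seq3: 7/27 differ, p = 0.259, d = 0.318.
seq2–seq3: 4/27 differ, p = 0.148, d = 0.165.
The smallest distance is between seq2 and seq3.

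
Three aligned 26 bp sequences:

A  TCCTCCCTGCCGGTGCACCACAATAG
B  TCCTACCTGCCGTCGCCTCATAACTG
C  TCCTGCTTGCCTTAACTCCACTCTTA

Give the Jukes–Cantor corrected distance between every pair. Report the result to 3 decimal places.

A–B: 8/26 sites differ → p ≈ 0.307692, d = −0.75 ln(1 − 0.410256) = 0.396050 ≈ 0.396.
A–C: 11/26 sites differ → p ≈ 0.423077, d = −0.75 ln(1 − 0.564103) = 0.622762 ≈ 0.623.
B–C: 12/26 sites differ → p ≈ 0.461538, d = −0.75 ln(1 − 0.615384) = 0.716632 ≈ 0.717.

d(A,B) = 0.396, d(A,C) = 0.623, d(B,C) = 0.717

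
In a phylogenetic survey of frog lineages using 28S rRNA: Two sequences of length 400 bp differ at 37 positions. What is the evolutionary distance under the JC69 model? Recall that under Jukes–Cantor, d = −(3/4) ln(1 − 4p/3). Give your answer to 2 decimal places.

0.10

p = 37/400 = 0.0925.
d = −(3/4) ln(1 − 4p/3) = −0.75 ln(1 − 0.123333) = −0.75 ln(0.876667)
  = −0.75 × (-0.131628) = 0.098721 substitutions/site.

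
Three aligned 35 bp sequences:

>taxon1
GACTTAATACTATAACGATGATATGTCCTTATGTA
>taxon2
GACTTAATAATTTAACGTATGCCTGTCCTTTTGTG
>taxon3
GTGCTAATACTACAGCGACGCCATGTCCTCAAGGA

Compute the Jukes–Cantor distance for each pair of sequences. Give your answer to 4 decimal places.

d(taxon1,taxon2) = 0.3597, d(taxon1,taxon3) = 0.4073, d(taxon2,taxon3) = 0.7823

taxon1–taxon2: 10/35 sites differ → p ≈ 0.285714, d = −0.75 ln(1 − 0.380952) = 0.359679 ≈ 0.3597.
taxon1–taxon3: 11/35 sites differ → p ≈ 0.314286, d = −0.75 ln(1 − 0.419048) = 0.407315 ≈ 0.4073.
taxon2–taxon3: 17/35 sites differ → p ≈ 0.485714, d = −0.75 ln(1 − 0.647619) = 0.782282 ≈ 0.7823.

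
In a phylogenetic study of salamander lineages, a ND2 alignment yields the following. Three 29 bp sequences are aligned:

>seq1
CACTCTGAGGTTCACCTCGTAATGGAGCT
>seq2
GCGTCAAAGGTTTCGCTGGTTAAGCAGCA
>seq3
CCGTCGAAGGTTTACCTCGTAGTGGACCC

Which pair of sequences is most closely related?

seq1–seq2: 13/29 differ, p = 0.448, d = 0.683.
seq1–seq3: 8/29 differ, p = 0.276, d = 0.344.
seq2–seq3: 11/29 differ, p = 0.379, d = 0.529.
The smallest distance is between seq1 and seq3.

seq1 and seq3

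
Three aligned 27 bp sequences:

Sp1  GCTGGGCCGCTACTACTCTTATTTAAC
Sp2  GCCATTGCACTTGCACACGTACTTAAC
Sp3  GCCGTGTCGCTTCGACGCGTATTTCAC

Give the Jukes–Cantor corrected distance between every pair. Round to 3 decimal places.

Sp1–Sp2: 12/27 sites differ → p ≈ 0.444444, d = −0.75 ln(1 − 0.592592) = 0.673455 ≈ 0.673.
Sp1–Sp3: 8/27 sites differ → p ≈ 0.296296, d = −0.75 ln(1 − 0.395061) = 0.376971 ≈ 0.377.
Sp2–Sp3: 9/27 sites differ → p ≈ 0.333333, d = −0.75 ln(1 − 0.444444) = 0.440839 ≈ 0.441.

d(Sp1,Sp2) = 0.673, d(Sp1,Sp3) = 0.377, d(Sp2,Sp3) = 0.441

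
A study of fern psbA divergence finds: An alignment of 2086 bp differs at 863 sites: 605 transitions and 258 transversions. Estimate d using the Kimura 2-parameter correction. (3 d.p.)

P = 605/2086 ≈ 0.290029 and Q = 258/2086 ≈ 0.123682.
Under the Kimura two-parameter model, d = −½ ln(1 − 2P − Q) − ¼ ln(1 − 2Q).
1 − 2P − Q = 0.29626, giving −½ ln(0.29626) = 0.608259.
1 − 2Q = 0.752636, giving −¼ ln(0.752636) = 0.071043.
d = 0.608259 + 0.071043 = 0.679302.

0.679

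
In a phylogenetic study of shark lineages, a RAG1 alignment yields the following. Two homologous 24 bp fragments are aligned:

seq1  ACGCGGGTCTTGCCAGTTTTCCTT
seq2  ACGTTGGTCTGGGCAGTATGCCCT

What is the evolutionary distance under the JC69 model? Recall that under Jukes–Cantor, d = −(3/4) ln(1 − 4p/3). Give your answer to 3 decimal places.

The sequences differ at 7 of 24 sites (4, 5, 11, 13, 18, 20, 23), so p = 7/24 ≈ 0.291667.
d = −(3/4) ln(1 − 4p/3) = −0.75 ln(1 − 0.388889) = −0.75 ln(0.611111)
  = −0.75 × (-0.492477) = 0.369358 substitutions/site.

0.369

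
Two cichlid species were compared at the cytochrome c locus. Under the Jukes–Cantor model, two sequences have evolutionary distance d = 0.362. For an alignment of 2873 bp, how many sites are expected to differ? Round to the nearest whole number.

Invert JC69: p = (3/4)(1 − e^(−4d/3)) = 0.75 × (1 − e^(-0.482667)) = 0.75 × (1 − 0.617135) = 0.287149.
Expected differing sites = pL ≈ 0.287149 × 2873 = 824.979077 ≈ 825.

825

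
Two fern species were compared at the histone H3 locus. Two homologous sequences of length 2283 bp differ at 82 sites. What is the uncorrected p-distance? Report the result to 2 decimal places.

0.04

p = 82/2283 = 0.035917… ≈ 0.04 (to 2 d.p.).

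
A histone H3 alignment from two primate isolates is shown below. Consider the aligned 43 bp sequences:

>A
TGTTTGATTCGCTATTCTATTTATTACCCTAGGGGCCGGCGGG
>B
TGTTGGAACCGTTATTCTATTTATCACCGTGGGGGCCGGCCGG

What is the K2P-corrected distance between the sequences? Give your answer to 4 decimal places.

0.2151

Of 43 sites, 4 differences are transitions and 4 are transversions, so P = 4/43 ≈ 0.093023 and Q = 4/43 ≈ 0.093023.
Under the Kimura two-parameter model, d = −½ ln(1 − 2P − Q) − ¼ ln(1 − 2Q).
1 − 2P − Q = 0.720931, giving −½ ln(0.720931) = 0.163606.
1 − 2Q = 0.813954, giving −¼ ln(0.813954) = 0.051463.
d = 0.163606 + 0.051463 = 0.215069.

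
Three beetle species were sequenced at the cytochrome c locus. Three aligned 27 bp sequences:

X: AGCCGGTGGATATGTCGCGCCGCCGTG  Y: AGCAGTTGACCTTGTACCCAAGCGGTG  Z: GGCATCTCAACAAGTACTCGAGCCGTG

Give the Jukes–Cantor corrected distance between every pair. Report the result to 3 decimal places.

X–Y: 12/27 sites differ → p ≈ 0.444444, d = −0.75 ln(1 − 0.592592) = 0.673455 ≈ 0.673.
X–Z: 14/27 sites differ → p ≈ 0.518519, d = −0.75 ln(1 − 0.691359) = 0.881682 ≈ 0.882.
Y–Z: 10/27 sites differ → p ≈ 0.37037, d = −0.75 ln(1 − 0.493827) = 0.510658 ≈ 0.511.

d(X,Y) = 0.673, d(X,Z) = 0.882, d(Y,Z) = 0.511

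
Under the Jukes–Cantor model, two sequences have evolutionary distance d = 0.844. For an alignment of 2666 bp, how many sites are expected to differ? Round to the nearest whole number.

Invert JC69: p = (3/4)(1 − e^(−4d/3)) = 0.75 × (1 − e^(-1.125333)) = 0.75 × (1 − 0.324544) = 0.506592.
Expected differing sites = pL ≈ 0.506592 × 2666 = 1350.574272 ≈ 1351.

1351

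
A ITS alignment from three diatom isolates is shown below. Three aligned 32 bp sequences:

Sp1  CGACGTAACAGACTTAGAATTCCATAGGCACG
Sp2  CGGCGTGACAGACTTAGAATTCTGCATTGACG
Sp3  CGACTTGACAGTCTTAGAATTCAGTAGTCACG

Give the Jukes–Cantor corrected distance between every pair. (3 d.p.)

d(Sp1,Sp2) = 0.304, d(Sp1,Sp3) = 0.216, d(Sp2,Sp3) = 0.259

Sp1–Sp2: 8/32 sites differ → p = 0.25, d = −0.75 ln(1 − 0.333333) = 0.304098 ≈ 0.304.
Sp1–Sp3: 6/32 sites differ → p = 0.1875, d = −0.75 ln(1 − 0.25) = 0.215762 ≈ 0.216.
Sp2–Sp3: 7/32 sites differ → p = 0.21875, d = −0.75 ln(1 − 0.291667) = 0.258631 ≈ 0.259.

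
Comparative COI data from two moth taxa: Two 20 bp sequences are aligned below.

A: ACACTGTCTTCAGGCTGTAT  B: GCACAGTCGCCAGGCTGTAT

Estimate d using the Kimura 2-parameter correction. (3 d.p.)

Of 20 sites, 2 differences are transitions and 2 are transversions, so P = 2/20 = 0.1 and Q = 2/20 = 0.1.
Under the Kimura two-parameter model, d = −½ ln(1 − 2P − Q) − ¼ ln(1 − 2Q).
1 − 2P − Q = 0.7, giving −½ ln(0.7) = 0.178337.
1 − 2Q = 0.8, giving −¼ ln(0.8) = 0.055786.
d = 0.178337 + 0.055786 = 0.234123.

0.234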